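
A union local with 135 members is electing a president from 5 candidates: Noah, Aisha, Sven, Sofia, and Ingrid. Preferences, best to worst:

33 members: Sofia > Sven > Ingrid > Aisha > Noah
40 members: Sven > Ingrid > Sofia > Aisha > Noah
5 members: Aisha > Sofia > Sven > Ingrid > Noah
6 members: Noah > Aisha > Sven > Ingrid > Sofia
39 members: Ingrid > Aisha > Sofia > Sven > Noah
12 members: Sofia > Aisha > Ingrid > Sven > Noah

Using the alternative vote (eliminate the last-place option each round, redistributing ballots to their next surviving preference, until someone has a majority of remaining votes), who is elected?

Sofia

Round 1: Noah 6, Aisha 5, Sven 40, Sofia 45, Ingrid 39. Eliminate Aisha.
Round 2: Noah 6, Sven 40, Sofia 50, Ingrid 39. Eliminate Noah.
Round 3: Sven 46, Sofia 50, Ingrid 39. Eliminate Ingrid.
Round 4: Sven 46, Sofia 89. Sofia has a majority.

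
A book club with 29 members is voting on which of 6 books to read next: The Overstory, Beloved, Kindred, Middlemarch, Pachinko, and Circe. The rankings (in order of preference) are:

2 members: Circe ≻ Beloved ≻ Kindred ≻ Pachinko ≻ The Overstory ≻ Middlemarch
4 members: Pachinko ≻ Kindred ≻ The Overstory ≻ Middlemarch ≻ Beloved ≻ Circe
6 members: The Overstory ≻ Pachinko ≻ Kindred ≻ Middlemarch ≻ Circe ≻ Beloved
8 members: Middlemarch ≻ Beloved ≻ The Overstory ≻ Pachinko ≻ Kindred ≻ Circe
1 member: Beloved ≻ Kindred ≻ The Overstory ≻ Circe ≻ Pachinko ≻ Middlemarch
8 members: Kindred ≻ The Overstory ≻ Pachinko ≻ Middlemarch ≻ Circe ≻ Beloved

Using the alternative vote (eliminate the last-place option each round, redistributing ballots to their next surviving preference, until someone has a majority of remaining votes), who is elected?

Round 1: The Overstory 6, Beloved 1, Kindred 8, Middlemarch 8, Pachinko 4, Circe 2. Eliminate Beloved.
Round 2: The Overstory 6, Kindred 9, Middlemarch 8, Pachinko 4, Circe 2. Eliminate Circe.
Round 3: The Overstory 6, Kindred 11, Middlemarch 8, Pachinko 4. Eliminate Pachinko.
Round 4: The Overstory 6, Kindred 15, Middlemarch 8. Kindred has a majority.

Kindred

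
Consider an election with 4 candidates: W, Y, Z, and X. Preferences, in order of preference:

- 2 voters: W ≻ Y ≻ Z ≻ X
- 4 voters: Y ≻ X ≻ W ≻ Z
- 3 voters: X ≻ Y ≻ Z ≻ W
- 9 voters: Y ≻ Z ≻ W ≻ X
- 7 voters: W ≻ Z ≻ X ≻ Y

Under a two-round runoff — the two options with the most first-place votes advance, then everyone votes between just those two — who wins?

Round 1 first-place votes: W 9, Y 13, Z 0, X 3.
Y and W advance.
Runoff: Y is preferred to W by 16 voters; W by 9.
Y wins the runoff.

Y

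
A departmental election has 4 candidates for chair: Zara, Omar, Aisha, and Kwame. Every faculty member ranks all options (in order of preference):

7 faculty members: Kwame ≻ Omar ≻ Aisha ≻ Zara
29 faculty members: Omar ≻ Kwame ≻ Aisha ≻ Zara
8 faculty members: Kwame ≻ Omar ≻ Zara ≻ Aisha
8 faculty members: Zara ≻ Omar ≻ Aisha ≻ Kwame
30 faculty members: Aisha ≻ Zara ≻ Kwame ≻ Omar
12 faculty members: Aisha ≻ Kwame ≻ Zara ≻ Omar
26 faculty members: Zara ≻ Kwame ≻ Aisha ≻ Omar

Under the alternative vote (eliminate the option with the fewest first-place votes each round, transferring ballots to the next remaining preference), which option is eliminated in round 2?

Zara

Round 1: Zara 34, Omar 29, Aisha 42, Kwame 15. Eliminate Kwame.
Round 2: Zara 34, Omar 44, Aisha 42. Eliminate Zara.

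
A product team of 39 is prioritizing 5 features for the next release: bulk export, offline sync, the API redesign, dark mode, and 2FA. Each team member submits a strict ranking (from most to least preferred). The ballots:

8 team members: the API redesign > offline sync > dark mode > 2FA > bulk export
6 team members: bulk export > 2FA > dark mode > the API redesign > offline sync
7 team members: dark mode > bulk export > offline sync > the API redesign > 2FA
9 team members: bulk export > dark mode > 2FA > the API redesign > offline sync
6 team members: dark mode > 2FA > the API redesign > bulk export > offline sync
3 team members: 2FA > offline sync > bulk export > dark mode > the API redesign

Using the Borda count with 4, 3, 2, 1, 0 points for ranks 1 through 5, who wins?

bulk export: 8·0 + 6·4 + 7·3 + 9·4 + 6·1 + 3·2 = 93
offline sync: 8·3 + 6·0 + 7·2 + 9·0 + 6·0 + 3·3 = 47
the API redesign: 8·4 + 6·1 + 7·1 + 9·1 + 6·2 + 3·0 = 66
dark mode: 8·2 + 6·2 + 7·4 + 9·3 + 6·4 + 3·1 = 110
2FA: 8·1 + 6·3 + 7·0 + 9·2 + 6·3 + 3·4 = 74
dark mode has the highest Borda score (110).

dark mode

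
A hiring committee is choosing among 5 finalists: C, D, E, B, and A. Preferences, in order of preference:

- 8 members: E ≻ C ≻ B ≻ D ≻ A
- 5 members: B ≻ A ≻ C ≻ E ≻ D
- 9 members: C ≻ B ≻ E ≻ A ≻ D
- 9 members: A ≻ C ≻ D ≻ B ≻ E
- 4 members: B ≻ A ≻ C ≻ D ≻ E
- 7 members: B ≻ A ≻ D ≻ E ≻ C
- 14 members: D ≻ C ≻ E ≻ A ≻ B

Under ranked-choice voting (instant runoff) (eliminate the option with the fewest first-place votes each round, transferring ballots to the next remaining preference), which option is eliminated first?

Round 1: C 9, D 14, E 8, B 16, A 9. Eliminate E.

E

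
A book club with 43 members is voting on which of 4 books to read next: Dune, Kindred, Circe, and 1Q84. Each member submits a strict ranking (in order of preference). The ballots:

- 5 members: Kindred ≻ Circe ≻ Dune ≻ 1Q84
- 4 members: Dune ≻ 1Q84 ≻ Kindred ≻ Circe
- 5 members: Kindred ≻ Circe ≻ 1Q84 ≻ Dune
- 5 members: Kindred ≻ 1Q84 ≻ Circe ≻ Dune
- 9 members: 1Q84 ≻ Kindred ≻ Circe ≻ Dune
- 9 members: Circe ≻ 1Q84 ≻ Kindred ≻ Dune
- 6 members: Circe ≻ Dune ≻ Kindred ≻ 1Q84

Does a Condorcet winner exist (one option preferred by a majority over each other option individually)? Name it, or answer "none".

none

Checking pairwise contests:
Kindred beats Dune 33–10.
1Q84 beats Kindred 22–21.
Kindred beats Circe 28–15.
Circe beats 1Q84 25–18.
Every option loses at least one head-to-head, so there is no Condorcet winner.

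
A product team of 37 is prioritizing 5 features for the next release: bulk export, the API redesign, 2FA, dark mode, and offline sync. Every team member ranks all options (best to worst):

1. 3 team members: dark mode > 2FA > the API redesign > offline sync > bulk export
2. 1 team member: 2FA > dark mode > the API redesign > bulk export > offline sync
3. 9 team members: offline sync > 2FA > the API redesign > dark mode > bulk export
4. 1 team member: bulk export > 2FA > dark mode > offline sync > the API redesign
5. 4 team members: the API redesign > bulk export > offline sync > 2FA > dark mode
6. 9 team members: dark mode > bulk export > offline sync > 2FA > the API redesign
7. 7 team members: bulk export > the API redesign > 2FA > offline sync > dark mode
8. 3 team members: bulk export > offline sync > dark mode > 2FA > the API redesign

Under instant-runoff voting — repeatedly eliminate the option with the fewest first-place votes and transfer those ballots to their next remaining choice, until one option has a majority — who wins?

Round 1: bulk export 11, the API redesign 4, 2FA 1, dark mode 12, offline sync 9. Eliminate 2FA.
Round 2: bulk export 11, the API redesign 4, dark mode 13, offline sync 9. Eliminate the API redesign.
Round 3: bulk export 15, dark mode 13, offline sync 9. Eliminate offline sync.
Round 4: bulk export 15, dark mode 22. Dark mode has a majority.

dark mode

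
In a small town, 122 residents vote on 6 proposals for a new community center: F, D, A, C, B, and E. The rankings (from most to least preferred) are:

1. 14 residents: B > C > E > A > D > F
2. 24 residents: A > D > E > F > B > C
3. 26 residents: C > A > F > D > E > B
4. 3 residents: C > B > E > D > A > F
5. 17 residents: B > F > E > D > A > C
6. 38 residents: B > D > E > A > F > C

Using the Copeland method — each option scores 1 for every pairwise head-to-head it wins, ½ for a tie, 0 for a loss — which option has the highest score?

B

F: beats C; loses to D, A, B, and E → score 1.
D: beats F, C, and E; loses to A and B → score 3.
A: beats F, D, and C; loses to B and E → score 3.
C: loses to F, D, A, B, and E → score 0.
B: beats F, D, A, C, and E → score 5.
E: beats F, A, and C; loses to D and B → score 3.
B has the best pairwise record.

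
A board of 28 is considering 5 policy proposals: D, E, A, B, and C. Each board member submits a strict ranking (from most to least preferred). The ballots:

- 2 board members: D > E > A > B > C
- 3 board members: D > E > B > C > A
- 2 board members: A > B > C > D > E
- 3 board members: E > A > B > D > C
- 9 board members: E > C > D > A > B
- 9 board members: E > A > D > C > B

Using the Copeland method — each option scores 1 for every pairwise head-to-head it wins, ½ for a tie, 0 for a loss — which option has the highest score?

D: beats B and C; ties A; loses to E → score 2.5.
E: beats D, A, B, and C → score 4.
A: beats B and C; ties D; loses to E → score 2.5.
B: loses to D, E, A, and C → score 0.
C: beats B; loses to D, E, and A → score 1.
E has the best pairwise record.

E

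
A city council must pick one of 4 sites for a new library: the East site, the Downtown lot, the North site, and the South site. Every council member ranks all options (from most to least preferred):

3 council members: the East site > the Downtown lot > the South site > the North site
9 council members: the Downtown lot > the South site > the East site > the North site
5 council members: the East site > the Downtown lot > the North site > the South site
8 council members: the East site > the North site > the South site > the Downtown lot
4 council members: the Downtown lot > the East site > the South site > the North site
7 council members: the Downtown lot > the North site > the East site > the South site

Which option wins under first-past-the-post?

First-place votes: the East site 16, the Downtown lot 20, the North site 0, the South site 0.
the Downtown lot has the most first-place votes.

the Downtown lot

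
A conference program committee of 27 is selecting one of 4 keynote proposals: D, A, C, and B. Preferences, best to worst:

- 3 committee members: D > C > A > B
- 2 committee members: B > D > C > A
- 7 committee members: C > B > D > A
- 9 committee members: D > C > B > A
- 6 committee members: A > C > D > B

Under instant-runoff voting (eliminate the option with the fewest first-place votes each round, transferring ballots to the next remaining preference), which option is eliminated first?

Round 1: D 12, A 6, C 7, B 2. Eliminate B.

B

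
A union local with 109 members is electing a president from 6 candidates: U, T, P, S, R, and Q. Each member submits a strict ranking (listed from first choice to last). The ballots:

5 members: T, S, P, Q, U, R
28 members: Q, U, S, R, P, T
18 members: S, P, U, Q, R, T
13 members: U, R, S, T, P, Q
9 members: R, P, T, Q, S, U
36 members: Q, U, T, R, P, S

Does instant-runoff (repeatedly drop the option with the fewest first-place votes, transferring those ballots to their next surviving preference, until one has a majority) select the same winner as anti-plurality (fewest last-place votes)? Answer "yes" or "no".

Instant-runoff — R1 U 13, T 5, P 0, S 18, R 9, Q 64 (Q winner). Winner: Q.
Anti-plurality — last-place votes: U 9, T 46, P 0, S 36, R 5, Q 13. Winner: P.
The two methods disagree.

no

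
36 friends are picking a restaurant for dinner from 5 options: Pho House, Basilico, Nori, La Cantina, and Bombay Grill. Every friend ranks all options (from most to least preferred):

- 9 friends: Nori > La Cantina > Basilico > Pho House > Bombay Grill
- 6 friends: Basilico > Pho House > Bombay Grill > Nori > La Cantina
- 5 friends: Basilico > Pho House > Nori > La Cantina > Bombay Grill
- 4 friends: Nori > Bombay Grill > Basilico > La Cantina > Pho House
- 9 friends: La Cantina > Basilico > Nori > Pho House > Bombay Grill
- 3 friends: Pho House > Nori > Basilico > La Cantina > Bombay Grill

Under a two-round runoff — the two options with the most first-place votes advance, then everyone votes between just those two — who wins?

Basilico

Round 1 first-place votes: Pho House 3, Basilico 11, Nori 13, La Cantina 9, Bombay Grill 0.
Nori and Basilico advance.
Runoff: Nori is preferred to Basilico by 16 voters; Basilico by 20.
Basilico wins the runoff.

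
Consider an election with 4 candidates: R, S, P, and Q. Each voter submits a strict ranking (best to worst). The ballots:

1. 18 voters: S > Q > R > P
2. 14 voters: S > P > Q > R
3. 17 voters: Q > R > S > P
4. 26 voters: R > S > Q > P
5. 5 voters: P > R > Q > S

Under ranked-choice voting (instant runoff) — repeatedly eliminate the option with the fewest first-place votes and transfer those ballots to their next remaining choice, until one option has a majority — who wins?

R

Round 1: R 26, S 32, P 5, Q 17. Eliminate P.
Round 2: R 31, S 32, Q 17. Eliminate Q.
Round 3: R 48, S 32. R has a majority.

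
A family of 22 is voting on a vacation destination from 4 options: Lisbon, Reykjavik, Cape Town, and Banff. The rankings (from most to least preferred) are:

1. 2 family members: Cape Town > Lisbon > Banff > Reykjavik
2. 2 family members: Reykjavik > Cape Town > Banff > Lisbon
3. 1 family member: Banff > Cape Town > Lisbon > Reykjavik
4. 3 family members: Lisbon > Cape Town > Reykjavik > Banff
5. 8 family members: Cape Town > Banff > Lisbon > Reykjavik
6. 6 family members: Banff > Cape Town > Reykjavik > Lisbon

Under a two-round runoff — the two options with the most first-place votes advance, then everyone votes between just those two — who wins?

Round 1 first-place votes: Lisbon 3, Reykjavik 2, Cape Town 10, Banff 7.
Cape Town and Banff advance.
Runoff: Cape Town is preferred to Banff by 15 voters; Banff by 7.
Cape Town wins the runoff.

Cape Town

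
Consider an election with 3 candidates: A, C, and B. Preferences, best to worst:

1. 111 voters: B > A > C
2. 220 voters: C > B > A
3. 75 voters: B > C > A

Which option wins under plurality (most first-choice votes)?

First-place votes: A 0, C 220, B 186.
C has the most first-place votes.

C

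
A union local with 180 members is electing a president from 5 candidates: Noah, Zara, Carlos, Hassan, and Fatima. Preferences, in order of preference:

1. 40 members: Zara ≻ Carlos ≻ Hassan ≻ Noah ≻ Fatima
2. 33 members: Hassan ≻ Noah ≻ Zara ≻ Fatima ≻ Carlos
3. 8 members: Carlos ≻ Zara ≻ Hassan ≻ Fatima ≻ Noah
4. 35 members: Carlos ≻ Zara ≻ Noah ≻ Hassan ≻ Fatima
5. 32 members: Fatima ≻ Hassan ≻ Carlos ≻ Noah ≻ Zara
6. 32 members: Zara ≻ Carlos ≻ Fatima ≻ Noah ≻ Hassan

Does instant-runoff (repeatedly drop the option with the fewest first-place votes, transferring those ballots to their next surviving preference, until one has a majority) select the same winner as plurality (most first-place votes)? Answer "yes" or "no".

yes

Instant-runoff — R1 Noah 0, Zara 72, Carlos 43, Hassan 33, Fatima 32 (Noah out); R2 Zara 72, Carlos 43, Hassan 33, Fatima 32 (Fatima out); R3 Zara 72, Carlos 43, Hassan 65 (Carlos out); R4 Zara 115, Hassan 65 (Zara winner). Winner: Zara.
Plurality — first-place votes: Noah 0, Zara 72, Carlos 43, Hassan 33, Fatima 32. Winner: Zara.
The two methods agree.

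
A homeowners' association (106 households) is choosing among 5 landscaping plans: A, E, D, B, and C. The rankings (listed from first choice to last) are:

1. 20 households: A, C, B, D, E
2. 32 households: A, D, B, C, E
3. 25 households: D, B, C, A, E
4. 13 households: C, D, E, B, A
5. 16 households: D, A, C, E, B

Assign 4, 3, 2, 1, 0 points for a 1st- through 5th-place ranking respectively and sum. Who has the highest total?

A: 20·4 + 32·4 + 25·1 + 13·0 + 16·3 = 281
E: 20·0 + 32·0 + 25·0 + 13·2 + 16·1 = 42
D: 20·1 + 32·3 + 25·4 + 13·3 + 16·4 = 319
B: 20·2 + 32·2 + 25·3 + 13·1 + 16·0 = 192
C: 20·3 + 32·1 + 25·2 + 13·4 + 16·2 = 226
D has the highest Borda score (319).

D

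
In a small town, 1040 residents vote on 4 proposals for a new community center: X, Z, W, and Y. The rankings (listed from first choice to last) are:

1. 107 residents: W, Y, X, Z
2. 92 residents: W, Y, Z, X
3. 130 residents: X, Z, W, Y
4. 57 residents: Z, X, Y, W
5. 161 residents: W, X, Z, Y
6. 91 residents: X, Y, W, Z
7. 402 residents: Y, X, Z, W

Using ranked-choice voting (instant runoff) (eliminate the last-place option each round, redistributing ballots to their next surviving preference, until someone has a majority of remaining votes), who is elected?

Round 1: X 221, Z 57, W 360, Y 402. Eliminate Z.
Round 2: X 278, W 360, Y 402. Eliminate X.
Round 3: W 490, Y 550. Y has a majority.

Y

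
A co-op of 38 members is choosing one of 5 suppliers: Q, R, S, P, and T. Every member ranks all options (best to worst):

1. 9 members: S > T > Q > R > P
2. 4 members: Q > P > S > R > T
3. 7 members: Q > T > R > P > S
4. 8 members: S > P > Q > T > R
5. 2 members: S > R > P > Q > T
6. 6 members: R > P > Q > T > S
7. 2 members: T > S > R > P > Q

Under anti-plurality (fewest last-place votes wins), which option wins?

Q

Last-place votes: Q 2, R 8, S 13, P 9, T 6.
Q is ranked last by the fewest voters, so Q wins.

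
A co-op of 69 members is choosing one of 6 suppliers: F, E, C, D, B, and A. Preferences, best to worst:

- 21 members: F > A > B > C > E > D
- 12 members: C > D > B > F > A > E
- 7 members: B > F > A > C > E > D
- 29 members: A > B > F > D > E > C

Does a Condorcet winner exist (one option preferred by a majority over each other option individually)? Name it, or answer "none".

Checking pairwise contests:
B beats F 48–21.
F beats E 69–0.
F beats C 57–12.
F beats D 57–12.
A beats B 50–19.
F beats A 40–29.
Every option loses at least one head-to-head, so there is no Condorcet winner.

none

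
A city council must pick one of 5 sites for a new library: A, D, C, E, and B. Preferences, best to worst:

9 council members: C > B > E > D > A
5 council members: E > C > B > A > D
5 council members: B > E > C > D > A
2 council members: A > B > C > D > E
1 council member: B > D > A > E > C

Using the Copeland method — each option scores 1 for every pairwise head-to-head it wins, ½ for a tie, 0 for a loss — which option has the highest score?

A: loses to D, C, E, and B → score 0.
D: beats A; loses to C, E, and B → score 1.
C: beats A, D, and B; ties E → score 3.5.
E: beats A and D; ties C; loses to B → score 2.5.
B: beats A, D, and E; loses to C → score 3.
C has the best pairwise record.

C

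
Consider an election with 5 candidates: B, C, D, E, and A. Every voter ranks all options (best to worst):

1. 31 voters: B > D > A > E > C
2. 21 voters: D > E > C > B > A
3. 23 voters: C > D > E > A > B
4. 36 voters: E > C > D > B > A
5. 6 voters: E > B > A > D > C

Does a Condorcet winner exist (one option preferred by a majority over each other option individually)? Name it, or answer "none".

none

Checking pairwise contests:
C beats B 80–37.
E beats C 94–23.
C beats D 59–58.
D beats E 75–42.
B beats A 94–23.
Every option loses at least one head-to-head, so there is no Condorcet winner.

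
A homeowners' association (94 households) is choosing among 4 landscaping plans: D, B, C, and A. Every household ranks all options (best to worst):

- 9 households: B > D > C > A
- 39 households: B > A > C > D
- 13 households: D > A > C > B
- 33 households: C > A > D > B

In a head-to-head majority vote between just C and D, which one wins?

C

Voters preferring C to D: 72; preferring D to C: 22.
C wins the head-to-head.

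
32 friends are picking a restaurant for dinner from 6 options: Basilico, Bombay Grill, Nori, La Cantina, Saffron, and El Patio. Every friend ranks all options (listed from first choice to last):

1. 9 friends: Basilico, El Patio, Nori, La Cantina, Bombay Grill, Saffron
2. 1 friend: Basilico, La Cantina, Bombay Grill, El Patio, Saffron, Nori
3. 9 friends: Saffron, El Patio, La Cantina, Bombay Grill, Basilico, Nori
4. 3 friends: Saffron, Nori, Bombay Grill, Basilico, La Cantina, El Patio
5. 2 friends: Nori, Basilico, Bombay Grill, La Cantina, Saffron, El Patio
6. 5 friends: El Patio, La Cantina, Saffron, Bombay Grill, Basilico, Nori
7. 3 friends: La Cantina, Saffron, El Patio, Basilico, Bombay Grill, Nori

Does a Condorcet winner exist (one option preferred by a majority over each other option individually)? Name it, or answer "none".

none

Checking pairwise contests:
Bombay Grill beats Basilico 17–15.
La Cantina beats Bombay Grill 27–5.
Basilico beats Nori 27–5.
El Patio beats La Cantina 23–9.
La Cantina beats Saffron 20–12.
Saffron beats El Patio 17–15.
Every option loses at least one head-to-head, so there is no Condorcet winner.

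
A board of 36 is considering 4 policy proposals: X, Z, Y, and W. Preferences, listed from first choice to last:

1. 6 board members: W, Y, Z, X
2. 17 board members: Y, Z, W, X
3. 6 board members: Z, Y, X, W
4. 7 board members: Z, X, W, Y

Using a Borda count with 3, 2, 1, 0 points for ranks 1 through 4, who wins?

Z

X: 6·0 + 17·0 + 6·1 + 7·2 = 20
Z: 6·1 + 17·2 + 6·3 + 7·3 = 79
Y: 6·2 + 17·3 + 6·2 + 7·0 = 75
W: 6·3 + 17·1 + 6·0 + 7·1 = 42
Z has the highest Borda score (79).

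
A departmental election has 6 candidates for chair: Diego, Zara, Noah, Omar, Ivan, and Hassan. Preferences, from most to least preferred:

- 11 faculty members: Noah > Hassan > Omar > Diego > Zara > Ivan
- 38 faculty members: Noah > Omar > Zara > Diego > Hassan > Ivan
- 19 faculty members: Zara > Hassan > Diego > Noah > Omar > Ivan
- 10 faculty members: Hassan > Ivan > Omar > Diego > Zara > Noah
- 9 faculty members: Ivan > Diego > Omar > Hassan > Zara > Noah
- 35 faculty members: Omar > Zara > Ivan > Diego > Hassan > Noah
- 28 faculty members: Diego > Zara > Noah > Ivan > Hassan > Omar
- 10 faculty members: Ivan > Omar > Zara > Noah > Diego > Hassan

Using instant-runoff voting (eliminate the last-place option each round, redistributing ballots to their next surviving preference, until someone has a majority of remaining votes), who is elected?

Round 1: Diego 28, Zara 19, Noah 49, Omar 35, Ivan 19, Hassan 10. Eliminate Hassan.
Round 2: Diego 28, Zara 19, Noah 49, Omar 35, Ivan 29. Eliminate Zara.
Round 3: Diego 47, Noah 49, Omar 35, Ivan 29. Eliminate Ivan.
Round 4: Diego 56, Noah 49, Omar 55. Eliminate Noah.
Round 5: Diego 56, Omar 104. Omar has a majority.

Omar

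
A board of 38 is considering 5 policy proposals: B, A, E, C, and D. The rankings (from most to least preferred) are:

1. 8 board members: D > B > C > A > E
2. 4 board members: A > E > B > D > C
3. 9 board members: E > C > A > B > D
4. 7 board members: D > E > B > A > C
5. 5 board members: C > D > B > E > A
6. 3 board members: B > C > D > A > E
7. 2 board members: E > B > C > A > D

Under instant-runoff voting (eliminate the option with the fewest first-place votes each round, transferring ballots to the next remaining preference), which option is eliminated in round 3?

Round 1: B 3, A 4, E 11, C 5, D 15. Eliminate B.
Round 2: A 4, E 11, C 8, D 15. Eliminate A.
Round 3: E 15, C 8, D 15. Eliminate C.

C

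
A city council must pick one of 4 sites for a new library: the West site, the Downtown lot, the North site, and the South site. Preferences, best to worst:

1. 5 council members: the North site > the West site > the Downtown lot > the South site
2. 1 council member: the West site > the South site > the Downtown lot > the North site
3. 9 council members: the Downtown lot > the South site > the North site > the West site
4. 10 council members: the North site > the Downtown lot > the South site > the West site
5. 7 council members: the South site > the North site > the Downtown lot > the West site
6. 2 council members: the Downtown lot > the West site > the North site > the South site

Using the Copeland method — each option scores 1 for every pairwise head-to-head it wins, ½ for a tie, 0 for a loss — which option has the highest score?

the North site

the West site: loses to the Downtown lot, the North site, and the South site → score 0.
the Downtown lot: beats the West site and the South site; loses to the North site → score 2.
the North site: beats the West site and the Downtown lot; ties the South site → score 2.5.
the South site: beats the West site; ties the North site; loses to the Downtown lot → score 1.5.
the North site has the best pairwise record.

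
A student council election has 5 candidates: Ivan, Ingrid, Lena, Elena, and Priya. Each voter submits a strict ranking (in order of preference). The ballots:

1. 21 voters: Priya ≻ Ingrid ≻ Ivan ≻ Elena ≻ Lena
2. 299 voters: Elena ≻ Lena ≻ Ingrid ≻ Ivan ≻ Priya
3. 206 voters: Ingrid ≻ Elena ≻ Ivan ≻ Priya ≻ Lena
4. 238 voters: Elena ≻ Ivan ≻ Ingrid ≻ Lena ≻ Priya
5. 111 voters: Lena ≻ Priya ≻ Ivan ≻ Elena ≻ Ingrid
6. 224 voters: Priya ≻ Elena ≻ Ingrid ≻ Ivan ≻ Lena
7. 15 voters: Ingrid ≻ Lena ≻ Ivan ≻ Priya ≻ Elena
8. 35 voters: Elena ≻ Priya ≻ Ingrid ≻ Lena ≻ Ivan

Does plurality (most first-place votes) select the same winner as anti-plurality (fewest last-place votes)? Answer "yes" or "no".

Plurality — first-place votes: Ivan 0, Ingrid 221, Lena 111, Elena 572, Priya 245. Winner: Elena.
Anti-plurality — last-place votes: Ivan 35, Ingrid 111, Lena 451, Elena 15, Priya 537. Winner: Elena.
The two methods agree.

yes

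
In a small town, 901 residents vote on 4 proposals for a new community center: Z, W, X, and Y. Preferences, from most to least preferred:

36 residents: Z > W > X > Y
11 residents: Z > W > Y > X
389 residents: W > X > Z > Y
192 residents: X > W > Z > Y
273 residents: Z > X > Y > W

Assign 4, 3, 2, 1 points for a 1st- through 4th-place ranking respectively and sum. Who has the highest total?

X

Z: 36·4 + 11·4 + 389·2 + 192·2 + 273·4 = 2442
W: 36·3 + 11·3 + 389·4 + 192·3 + 273·1 = 2546
X: 36·2 + 11·1 + 389·3 + 192·4 + 273·3 = 2837
Y: 36·1 + 11·2 + 389·1 + 192·1 + 273·2 = 1185
X has the highest Borda score (2837).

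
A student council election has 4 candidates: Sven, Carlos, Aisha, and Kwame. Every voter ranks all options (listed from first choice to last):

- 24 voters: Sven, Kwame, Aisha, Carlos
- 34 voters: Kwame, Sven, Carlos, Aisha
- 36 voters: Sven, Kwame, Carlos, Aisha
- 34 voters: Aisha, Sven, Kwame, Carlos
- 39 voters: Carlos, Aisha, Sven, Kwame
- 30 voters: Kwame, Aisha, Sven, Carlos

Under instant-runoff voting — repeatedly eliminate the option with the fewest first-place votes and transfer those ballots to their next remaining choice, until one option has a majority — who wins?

Sven

Round 1: Sven 60, Carlos 39, Aisha 34, Kwame 64. Eliminate Aisha.
Round 2: Sven 94, Carlos 39, Kwame 64. Eliminate Carlos.
Round 3: Sven 133, Kwame 64. Sven has a majority.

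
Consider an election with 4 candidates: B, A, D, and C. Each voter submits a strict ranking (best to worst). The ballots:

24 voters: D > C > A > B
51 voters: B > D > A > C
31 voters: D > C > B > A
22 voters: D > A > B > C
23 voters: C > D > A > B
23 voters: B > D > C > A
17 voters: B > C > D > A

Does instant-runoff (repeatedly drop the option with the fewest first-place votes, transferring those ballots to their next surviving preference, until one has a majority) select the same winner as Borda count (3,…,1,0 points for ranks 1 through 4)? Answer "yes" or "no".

yes

Instant-runoff — R1 B 91, A 0, D 77, C 23 (A out); R2 B 91, D 77, C 23 (C out); R3 B 91, D 100 (D winner). Winner: D.
Borda — scores: B 326, A 142, D 442, C 236. Winner: D.
The two methods agree.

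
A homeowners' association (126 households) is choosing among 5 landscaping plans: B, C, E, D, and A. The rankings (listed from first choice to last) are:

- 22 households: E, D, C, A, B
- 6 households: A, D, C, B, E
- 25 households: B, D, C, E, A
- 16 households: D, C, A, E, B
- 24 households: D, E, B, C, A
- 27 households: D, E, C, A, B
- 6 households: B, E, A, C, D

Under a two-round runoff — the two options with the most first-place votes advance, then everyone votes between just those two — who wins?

Round 1 first-place votes: B 31, C 0, E 22, D 67, A 6.
D and B advance.
Runoff: D is preferred to B by 95 voters; B by 31.
D wins the runoff.

D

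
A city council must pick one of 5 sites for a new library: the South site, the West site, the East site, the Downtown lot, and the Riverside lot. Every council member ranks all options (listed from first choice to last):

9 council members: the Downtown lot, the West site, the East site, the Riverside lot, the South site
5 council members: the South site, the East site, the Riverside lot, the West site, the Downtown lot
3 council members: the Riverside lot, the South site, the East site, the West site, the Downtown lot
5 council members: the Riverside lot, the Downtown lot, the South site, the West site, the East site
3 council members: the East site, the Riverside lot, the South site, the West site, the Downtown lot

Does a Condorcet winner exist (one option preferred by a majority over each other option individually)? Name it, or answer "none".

Checking pairwise contests:
the Downtown lot beats the South site 14–11.
the South site beats the West site 16–9.
the South site beats the East site 13–12.
the Riverside lot beats the Downtown lot 16–9.
the East site beats the Riverside lot 17–8.
Every option loses at least one head-to-head, so there is no Condorcet winner.

none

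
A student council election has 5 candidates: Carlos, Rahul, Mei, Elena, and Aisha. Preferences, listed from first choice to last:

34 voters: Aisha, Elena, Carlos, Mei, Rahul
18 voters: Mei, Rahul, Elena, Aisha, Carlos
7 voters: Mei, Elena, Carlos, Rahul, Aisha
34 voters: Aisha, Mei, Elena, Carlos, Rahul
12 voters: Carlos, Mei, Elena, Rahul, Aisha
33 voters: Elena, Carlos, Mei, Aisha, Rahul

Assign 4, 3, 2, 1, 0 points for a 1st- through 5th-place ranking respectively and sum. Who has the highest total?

Elena

Carlos: 34·2 + 18·0 + 7·2 + 34·1 + 12·4 + 33·3 = 263
Rahul: 34·0 + 18·3 + 7·1 + 34·0 + 12·1 + 33·0 = 73
Mei: 34·1 + 18·4 + 7·4 + 34·3 + 12·3 + 33·2 = 338
Elena: 34·3 + 18·2 + 7·3 + 34·2 + 12·2 + 33·4 = 383
Aisha: 34·4 + 18·1 + 7·0 + 34·4 + 12·0 + 33·1 = 323
Elena has the highest Borda score (383).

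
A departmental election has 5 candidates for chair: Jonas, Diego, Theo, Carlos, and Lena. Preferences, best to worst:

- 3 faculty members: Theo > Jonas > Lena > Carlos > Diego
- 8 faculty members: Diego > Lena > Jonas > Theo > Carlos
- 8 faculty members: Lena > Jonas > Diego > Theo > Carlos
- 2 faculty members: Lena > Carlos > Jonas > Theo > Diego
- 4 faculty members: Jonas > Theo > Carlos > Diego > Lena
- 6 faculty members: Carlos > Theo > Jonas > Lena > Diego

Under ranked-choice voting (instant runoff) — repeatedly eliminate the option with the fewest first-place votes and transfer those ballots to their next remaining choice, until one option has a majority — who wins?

Lena

Round 1: Jonas 4, Diego 8, Theo 3, Carlos 6, Lena 10. Eliminate Theo.
Round 2: Jonas 7, Diego 8, Carlos 6, Lena 10. Eliminate Carlos.
Round 3: Jonas 13, Diego 8, Lena 10. Eliminate Diego.
Round 4: Jonas 13, Lena 18. Lena has a majority.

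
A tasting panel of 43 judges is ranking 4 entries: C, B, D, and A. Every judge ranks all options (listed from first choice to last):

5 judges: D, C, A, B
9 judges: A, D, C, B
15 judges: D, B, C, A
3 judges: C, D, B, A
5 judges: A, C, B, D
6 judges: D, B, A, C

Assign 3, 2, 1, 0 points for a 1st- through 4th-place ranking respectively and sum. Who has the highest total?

D

C: 5·2 + 9·1 + 15·1 + 3·3 + 5·2 + 6·0 = 53
B: 5·0 + 9·0 + 15·2 + 3·1 + 5·1 + 6·2 = 50
D: 5·3 + 9·2 + 15·3 + 3·2 + 5·0 + 6·3 = 102
A: 5·1 + 9·3 + 15·0 + 3·0 + 5·3 + 6·1 = 53
D has the highest Borda score (102).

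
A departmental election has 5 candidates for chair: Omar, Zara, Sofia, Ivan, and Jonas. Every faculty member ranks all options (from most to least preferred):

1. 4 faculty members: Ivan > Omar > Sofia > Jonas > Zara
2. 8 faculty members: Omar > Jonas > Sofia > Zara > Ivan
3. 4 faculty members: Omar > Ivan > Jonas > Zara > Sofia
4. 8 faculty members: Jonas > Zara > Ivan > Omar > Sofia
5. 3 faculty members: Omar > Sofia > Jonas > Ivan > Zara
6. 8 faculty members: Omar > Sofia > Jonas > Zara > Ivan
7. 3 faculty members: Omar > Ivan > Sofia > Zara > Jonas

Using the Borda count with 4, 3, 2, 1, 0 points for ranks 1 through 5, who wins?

Omar

Omar: 4·3 + 8·4 + 4·4 + 8·1 + 3·4 + 8·4 + 3·4 = 124
Zara: 4·0 + 8·1 + 4·1 + 8·3 + 3·0 + 8·1 + 3·1 = 47
Sofia: 4·2 + 8·2 + 4·0 + 8·0 + 3·3 + 8·3 + 3·2 = 63
Ivan: 4·4 + 8·0 + 4·3 + 8·2 + 3·1 + 8·0 + 3·3 = 56
Jonas: 4·1 + 8·3 + 4·2 + 8·4 + 3·2 + 8·2 + 3·0 = 90
Omar has the highest Borda score (124).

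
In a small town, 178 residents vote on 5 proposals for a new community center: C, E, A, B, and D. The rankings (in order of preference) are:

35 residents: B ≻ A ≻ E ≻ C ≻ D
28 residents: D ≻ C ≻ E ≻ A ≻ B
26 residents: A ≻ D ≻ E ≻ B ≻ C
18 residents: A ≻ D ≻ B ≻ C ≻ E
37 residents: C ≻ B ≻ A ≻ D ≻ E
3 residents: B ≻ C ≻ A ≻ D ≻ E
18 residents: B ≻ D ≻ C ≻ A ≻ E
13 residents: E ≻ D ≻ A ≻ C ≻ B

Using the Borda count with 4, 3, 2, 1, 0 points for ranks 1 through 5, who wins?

C: 35·1 + 28·3 + 26·0 + 18·1 + 37·4 + 3·3 + 18·2 + 13·1 = 343
E: 35·2 + 28·2 + 26·2 + 18·0 + 37·0 + 3·0 + 18·0 + 13·4 = 230
A: 35·3 + 28·1 + 26·4 + 18·4 + 37·2 + 3·2 + 18·1 + 13·2 = 433
B: 35·4 + 28·0 + 26·1 + 18·2 + 37·3 + 3·4 + 18·4 + 13·0 = 397
D: 35·0 + 28·4 + 26·3 + 18·3 + 37·1 + 3·1 + 18·3 + 13·3 = 377
A has the highest Borda score (433).

A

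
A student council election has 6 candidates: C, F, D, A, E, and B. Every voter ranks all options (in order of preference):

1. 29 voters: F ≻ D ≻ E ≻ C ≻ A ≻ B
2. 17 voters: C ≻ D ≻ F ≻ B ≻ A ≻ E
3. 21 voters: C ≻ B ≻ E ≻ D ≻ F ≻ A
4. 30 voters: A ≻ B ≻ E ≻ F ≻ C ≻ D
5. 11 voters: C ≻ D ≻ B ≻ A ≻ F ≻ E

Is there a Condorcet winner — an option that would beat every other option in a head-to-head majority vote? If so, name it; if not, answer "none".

Checking pairwise contests:
F beats C 59–49.
B beats F 62–46.
C beats D 79–29.
C beats A 78–30.
F beats E 57–51.
C beats B 78–30.
Every option loses at least one head-to-head, so there is no Condorcet winner.

none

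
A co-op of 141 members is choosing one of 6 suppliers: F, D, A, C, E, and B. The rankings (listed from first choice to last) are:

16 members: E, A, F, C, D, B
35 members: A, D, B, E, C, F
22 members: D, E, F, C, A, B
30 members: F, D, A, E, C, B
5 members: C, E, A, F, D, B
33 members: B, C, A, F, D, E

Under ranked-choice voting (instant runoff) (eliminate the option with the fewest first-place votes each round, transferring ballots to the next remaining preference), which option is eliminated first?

C

Round 1: F 30, D 22, A 35, C 5, E 16, B 33. Eliminate C.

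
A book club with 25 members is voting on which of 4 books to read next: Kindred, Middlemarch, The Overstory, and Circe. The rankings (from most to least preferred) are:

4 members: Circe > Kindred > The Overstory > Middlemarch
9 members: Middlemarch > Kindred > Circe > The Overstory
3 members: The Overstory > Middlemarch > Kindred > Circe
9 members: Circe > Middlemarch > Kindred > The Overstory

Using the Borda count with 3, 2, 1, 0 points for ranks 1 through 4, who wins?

Middlemarch

Kindred: 4·2 + 9·2 + 3·1 + 9·1 = 38
Middlemarch: 4·0 + 9·3 + 3·2 + 9·2 = 51
The Overstory: 4·1 + 9·0 + 3·3 + 9·0 = 13
Circe: 4·3 + 9·1 + 3·0 + 9·3 = 48
Middlemarch has the highest Borda score (51).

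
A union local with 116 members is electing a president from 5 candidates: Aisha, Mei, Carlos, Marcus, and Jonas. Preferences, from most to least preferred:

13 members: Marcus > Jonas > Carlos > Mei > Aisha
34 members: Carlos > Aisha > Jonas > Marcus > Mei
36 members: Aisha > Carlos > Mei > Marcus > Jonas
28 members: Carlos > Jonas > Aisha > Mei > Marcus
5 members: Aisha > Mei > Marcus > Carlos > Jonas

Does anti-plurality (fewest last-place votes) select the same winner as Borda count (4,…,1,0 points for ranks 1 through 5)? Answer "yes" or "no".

Anti-plurality — last-place votes: Aisha 13, Mei 34, Carlos 0, Marcus 28, Jonas 41. Winner: Carlos.
Borda — scores: Aisha 322, Mei 128, Carlos 387, Marcus 132, Jonas 191. Winner: Carlos.
The two methods agree.

yes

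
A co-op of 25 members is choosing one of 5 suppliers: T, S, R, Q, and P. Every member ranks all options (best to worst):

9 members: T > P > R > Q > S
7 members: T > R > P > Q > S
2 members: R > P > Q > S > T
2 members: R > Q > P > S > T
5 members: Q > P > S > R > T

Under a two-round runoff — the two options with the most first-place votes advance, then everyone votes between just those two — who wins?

Round 1 first-place votes: T 16, S 0, R 4, Q 5, P 0.
T and Q advance.
Runoff: T is preferred to Q by 16 voters; Q by 9.
T wins the runoff.

T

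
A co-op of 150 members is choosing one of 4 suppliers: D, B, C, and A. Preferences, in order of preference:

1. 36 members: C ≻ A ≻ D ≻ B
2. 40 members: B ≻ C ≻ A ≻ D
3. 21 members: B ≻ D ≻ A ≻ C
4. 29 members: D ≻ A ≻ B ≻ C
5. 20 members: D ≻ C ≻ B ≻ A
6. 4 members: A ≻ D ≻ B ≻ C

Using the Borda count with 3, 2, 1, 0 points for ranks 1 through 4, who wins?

B

D: 36·1 + 40·0 + 21·2 + 29·3 + 20·3 + 4·2 = 233
B: 36·0 + 40·3 + 21·3 + 29·1 + 20·1 + 4·1 = 236
C: 36·3 + 40·2 + 21·0 + 29·0 + 20·2 + 4·0 = 228
A: 36·2 + 40·1 + 21·1 + 29·2 + 20·0 + 4·3 = 203
B has the highest Borda score (236).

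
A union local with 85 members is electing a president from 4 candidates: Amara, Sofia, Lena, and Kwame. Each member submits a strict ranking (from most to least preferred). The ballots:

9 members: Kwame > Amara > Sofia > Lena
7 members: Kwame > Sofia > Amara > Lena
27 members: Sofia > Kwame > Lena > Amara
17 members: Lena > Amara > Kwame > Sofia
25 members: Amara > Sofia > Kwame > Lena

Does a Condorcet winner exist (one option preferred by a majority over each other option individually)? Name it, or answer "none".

Checking pairwise contests:
Lena beats Amara 44–41.
Amara beats Sofia 51–34.
Sofia beats Lena 68–17.
Sofia beats Kwame 52–33.
Every option loses at least one head-to-head, so there is no Condorcet winner.

none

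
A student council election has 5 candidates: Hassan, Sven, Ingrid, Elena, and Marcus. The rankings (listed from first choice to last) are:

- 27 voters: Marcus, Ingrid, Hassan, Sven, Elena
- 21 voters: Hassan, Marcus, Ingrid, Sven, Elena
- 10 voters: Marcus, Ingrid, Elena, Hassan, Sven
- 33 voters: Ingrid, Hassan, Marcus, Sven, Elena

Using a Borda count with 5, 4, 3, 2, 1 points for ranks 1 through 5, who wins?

Ingrid

Hassan: 27·3 + 21·5 + 10·2 + 33·4 = 338
Sven: 27·2 + 21·2 + 10·1 + 33·2 = 172
Ingrid: 27·4 + 21·3 + 10·4 + 33·5 = 376
Elena: 27·1 + 21·1 + 10·3 + 33·1 = 111
Marcus: 27·5 + 21·4 + 10·5 + 33·3 = 368
Ingrid has the highest Borda score (376).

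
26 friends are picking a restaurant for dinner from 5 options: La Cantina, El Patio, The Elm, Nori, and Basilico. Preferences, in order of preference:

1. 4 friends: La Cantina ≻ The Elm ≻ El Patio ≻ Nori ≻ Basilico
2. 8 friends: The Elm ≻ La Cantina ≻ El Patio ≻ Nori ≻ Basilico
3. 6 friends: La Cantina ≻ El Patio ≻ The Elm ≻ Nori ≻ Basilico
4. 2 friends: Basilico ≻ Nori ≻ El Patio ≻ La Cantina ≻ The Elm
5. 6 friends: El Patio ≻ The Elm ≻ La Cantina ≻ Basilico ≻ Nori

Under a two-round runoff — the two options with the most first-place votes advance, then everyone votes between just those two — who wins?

Round 1 first-place votes: La Cantina 10, El Patio 6, The Elm 8, Nori 0, Basilico 2.
La Cantina and The Elm advance.
Runoff: La Cantina is preferred to The Elm by 12 voters; The Elm by 14.
The Elm wins the runoff.

The Elm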